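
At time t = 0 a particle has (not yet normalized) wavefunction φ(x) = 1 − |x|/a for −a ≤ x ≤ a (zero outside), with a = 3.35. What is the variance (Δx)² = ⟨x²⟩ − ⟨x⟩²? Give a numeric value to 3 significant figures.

Compute ⟨x⟩ and ⟨x²⟩ separately, then (Δx)² = ⟨x²⟩ − ⟨x⟩².
φ is even, so ∫ over [−a, a] = 2∫₀ᵃ with φ = 1 − x/a there: ∫₀ᵃ (1 − x/a)² dx = a/3, ∫₀ᵃ x²(1 − x/a)² dx = a³/30, ∫₀ᵃ x⁴(1 − x/a)² dx = a⁵/105.
Normalization: ∫|φ|² dx = 2.2333.
⟨x⟩ = 0.0000 and ⟨x²⟩ = 1.1223.
(Δx)² = 1.1223 − (0.0000)² = 1.1223.

1.12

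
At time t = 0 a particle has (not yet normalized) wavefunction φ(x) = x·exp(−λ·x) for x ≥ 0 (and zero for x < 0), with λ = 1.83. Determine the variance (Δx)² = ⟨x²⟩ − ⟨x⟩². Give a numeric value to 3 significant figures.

0.224

Compute ⟨x⟩ and ⟨x²⟩ separately, then (Δx)² = ⟨x²⟩ − ⟨x⟩².
Every integrand reduces to terms xʲ·e^(−2λx) on [0, ∞); use ∫₀^∞ xʲ·e^(−2λx) dx = j!/(2λ)^(j+1).
Normalization: ∫|φ|² dx = 0.040793.
⟨x⟩ = 0.81967 and ⟨x²⟩ = 0.89582.
(Δx)² = 0.89582 − (0.81967)² = 0.22395.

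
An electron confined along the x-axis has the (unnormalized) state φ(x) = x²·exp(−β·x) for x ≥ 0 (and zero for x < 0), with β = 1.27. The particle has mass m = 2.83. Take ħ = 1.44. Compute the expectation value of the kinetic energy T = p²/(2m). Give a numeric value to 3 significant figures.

T = −(ħ²/2m) d²/dx², so ⟨T⟩ = −(ħ²/2m) ∫ φ*·φ'' dx / ∫|φ|² dx; with m = 2.83.
Differentiate x²·exp(−β·x) with the product rule; every integrand then reduces to terms xʲ·e^(−2βx) on [0, ∞), with ∫₀^∞ xʲ·e^(−2βx) dx = j!/(2β)^(j+1).
State is unnormalized: ∫|φ|² dx = 0.22701, and ∫φ*·(−ħ²/2m · φ'') dx = 0.044713, so ⟨T⟩ = 0.044713 / 0.22701.
⟨T⟩ = 0.19697.

0.197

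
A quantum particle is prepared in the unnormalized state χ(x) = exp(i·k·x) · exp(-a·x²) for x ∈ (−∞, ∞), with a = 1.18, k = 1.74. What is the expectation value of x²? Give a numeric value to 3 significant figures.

⟨x²⟩ = ∫ x²·|χ|² dx / ∫|χ|² dx (integrals over the domain).
Gaussian moments: ∫x^(2j)·e^(−2ax²) dx = (2j−1)!!/(4a)^j · √(π/(2a)), odd powers integrate to 0; here √(π/(2a)) = 1.1538.
State is unnormalized: ∫|χ|² dx = 1.1538, and ∫χ*·x²·χ dx = 0.24444, so ⟨x²⟩ = 0.24444 / 1.1538.
⟨x²⟩ = 0.21186.

0.212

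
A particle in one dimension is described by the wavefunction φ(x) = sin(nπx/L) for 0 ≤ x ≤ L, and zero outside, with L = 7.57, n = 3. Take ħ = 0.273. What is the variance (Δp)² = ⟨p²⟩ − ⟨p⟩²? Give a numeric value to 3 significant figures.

Compute ⟨p⟩ and ⟨p²⟩ separately; (Δp)² = ⟨p²⟩ − ⟨p⟩².
d/dx sin(nπx/L) = (nπ/L)·cos(nπx/L) and d²/dx² sin(nπx/L) = −(nπ/L)²·sin(nπx/L); on 0 ≤ x ≤ L, ∫sin²(nπx/L) dx = L/2 and ∫sin(nπx/L)·cos(nπx/L) dx = 0.
Normalization: ∫|φ|² dx = 3.7850.
⟨p⟩ = 0.0000 and ⟨p²⟩ = 0.11552.
(Δp)² = 0.11552 − (0.0000)² = 0.11552.

0.116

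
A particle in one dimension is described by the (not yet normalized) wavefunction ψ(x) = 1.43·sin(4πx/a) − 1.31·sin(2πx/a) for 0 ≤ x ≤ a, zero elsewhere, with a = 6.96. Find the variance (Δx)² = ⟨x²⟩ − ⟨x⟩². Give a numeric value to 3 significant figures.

1.50

Compute ⟨x⟩ and ⟨x²⟩ separately, then (Δx)² = ⟨x²⟩ − ⟨x⟩².
On 0 ≤ x ≤ a (j ≠ l): ∫sin²(jπx/a) dx = a/2, ∫sin(jπx/a)·sin(lπx/a) dx = 0; diagonal moments ∫x·sin²(jπx/a) dx = a²/4, ∫x²·sin²(jπx/a) dx = a³·(1/6 − 1/(4j²π²)); cross terms ∫x·sin(jπx/a)·sin(lπx/a) dx = 0 for j + l even and −4jla²/(π²(j² − l²)²) for j + l odd, ∫x²·sin(jπx/a)·sin(lπx/a) dx = (−1)^(j+l)·4jla³/(π²(j² − l²)²); higher powers the same way via product-to-sum and parts.
Normalization: ∫|ψ|² dx = 13.088.
⟨x⟩ = 3.4800 and ⟨x²⟩ = 13.611.
(Δx)² = 13.611 − (3.4800)² = 1.5004.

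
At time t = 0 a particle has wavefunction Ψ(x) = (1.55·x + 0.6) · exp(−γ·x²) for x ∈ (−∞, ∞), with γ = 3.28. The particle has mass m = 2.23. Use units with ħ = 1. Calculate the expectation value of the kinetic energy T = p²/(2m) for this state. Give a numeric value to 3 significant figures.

1.23

T = −(ħ²/2m) d²/dx², so ⟨T⟩ = −(ħ²/2m) ∫ Ψ*·Ψ'' dx / ∫|Ψ|² dx; with m = 2.23.
Expand each integrand as polynomial × e^(−2γx²) and use ∫x^(2j)·e^(−2γx²) dx = (2j−1)!!/(4γ)^j · √(π/(2γ)), odd powers → 0; here √(π/(2γ)) = 0.69203. Differentiate with the product rule, d/dx e^(−γx²) = −2γx·e^(−γx²).
State is unnormalized: ∫|Ψ|² dx = 0.37585, and ∫Ψ*·(−ħ²/2m · Ψ'') dx = 0.46280, so ⟨T⟩ = 0.46280 / 0.37585.
⟨T⟩ = 1.2313.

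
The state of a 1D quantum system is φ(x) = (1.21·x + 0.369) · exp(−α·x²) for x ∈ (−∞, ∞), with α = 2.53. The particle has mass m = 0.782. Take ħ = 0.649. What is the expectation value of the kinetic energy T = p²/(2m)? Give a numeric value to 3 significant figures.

1.38

T = −(ħ²/2m) d²/dx², so ⟨T⟩ = −(ħ²/2m) ∫ φ*·φ'' dx / ∫|φ|² dx; with m = 0.782.
Expand each integrand as polynomial × e^(−2αx²) and use ∫x^(2j)·e^(−2αx²) dx = (2j−1)!!/(4α)^j · √(π/(2α)), odd powers → 0; here √(π/(2α)) = 0.78795. Differentiate with the product rule, d/dx e^(−αx²) = −2αx·e^(−αx²).
State is unnormalized: ∫|φ|² dx = 0.22128, and ∫φ*·(−ħ²/2m · φ'') dx = 0.30612, so ⟨T⟩ = 0.30612 / 0.22128.
⟨T⟩ = 1.3834.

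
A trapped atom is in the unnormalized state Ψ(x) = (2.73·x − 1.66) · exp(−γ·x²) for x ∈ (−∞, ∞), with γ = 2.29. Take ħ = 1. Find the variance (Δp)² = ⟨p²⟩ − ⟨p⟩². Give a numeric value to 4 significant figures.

3.334

Compute ⟨p⟩ and ⟨p²⟩ separately; (Δp)² = ⟨p²⟩ − ⟨p⟩².
Expand each integrand as polynomial × e^(−2γx²) and use ∫x^(2j)·e^(−2γx²) dx = (2j−1)!!/(4γ)^j · √(π/(2γ)), odd powers → 0; here √(π/(2γ)) = 0.82821. Differentiate with the product rule, d/dx e^(−γx²) = −2γx·e^(−γx²).
Normalization: ∫|Ψ|² dx = 2.9561.
⟨p⟩ = 0.0000 and ⟨p²⟩ = 3.3340.
(Δp)² = 3.3340 − (0.0000)² = 3.3340.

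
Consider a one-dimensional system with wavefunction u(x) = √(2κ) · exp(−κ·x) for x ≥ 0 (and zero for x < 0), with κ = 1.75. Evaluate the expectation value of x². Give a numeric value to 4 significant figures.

⟨x²⟩ = ∫ x²·|u|² dx (integrals over the domain).
Every integrand reduces to terms xʲ·e^(−2κx) on [0, ∞); use ∫₀^∞ xʲ·e^(−2κx) dx = j!/(2κ)^(j+1).
⟨x²⟩ = 0.16327.

0.1633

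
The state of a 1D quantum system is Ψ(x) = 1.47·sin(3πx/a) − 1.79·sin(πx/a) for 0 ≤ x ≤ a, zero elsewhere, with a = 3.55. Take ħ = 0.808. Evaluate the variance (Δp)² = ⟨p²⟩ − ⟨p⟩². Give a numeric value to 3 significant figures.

2.16

Compute ⟨p⟩ and ⟨p²⟩ separately; (Δp)² = ⟨p²⟩ − ⟨p⟩².
d²/dx² sin(jπx/a) = −(jπ/a)²·sin(jπx/a); on 0 ≤ x ≤ a, ∫sin²(jπx/a) dx = a/2 and ∫sin(jπx/a)·sin(lπx/a) dx = 0 for j ≠ l, so only diagonal terms survive in ∫|Ψ|² and ∫Ψ·Ψ″; ∫Ψ·Ψ′ dx = [Ψ²/2] between the walls = 0.
Normalization: ∫|Ψ|² dx = 9.5229.
⟨p⟩ = 0.0000 and ⟨p²⟩ = 2.1588.
(Δp)² = 2.1588 − (0.0000)² = 2.1588.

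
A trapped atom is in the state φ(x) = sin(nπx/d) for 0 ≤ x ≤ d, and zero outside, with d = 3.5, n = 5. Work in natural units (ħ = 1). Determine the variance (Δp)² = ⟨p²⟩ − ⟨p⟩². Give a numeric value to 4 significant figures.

20.14

Compute ⟨p⟩ and ⟨p²⟩ separately; (Δp)² = ⟨p²⟩ − ⟨p⟩².
d/dx sin(nπx/d) = (nπ/d)·cos(nπx/d) and d²/dx² sin(nπx/d) = −(nπ/d)²·sin(nπx/d); on 0 ≤ x ≤ d, ∫sin²(nπx/d) dx = d/2 and ∫sin(nπx/d)·cos(nπx/d) dx = 0.
Normalization: ∫|φ|² dx = 1.7500.
⟨p⟩ = 0.0000 and ⟨p²⟩ = 20.142.
(Δp)² = 20.142 − (0.0000)² = 20.142.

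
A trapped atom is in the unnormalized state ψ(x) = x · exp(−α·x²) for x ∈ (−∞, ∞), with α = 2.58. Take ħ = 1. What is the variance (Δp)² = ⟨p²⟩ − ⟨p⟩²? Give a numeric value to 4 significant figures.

Compute ⟨p⟩ and ⟨p²⟩ separately; (Δp)² = ⟨p²⟩ − ⟨p⟩².
Expand each integrand as polynomial × e^(−2αx²) and use ∫x^(2j)·e^(−2αx²) dx = (2j−1)!!/(4α)^j · √(π/(2α)), odd powers → 0; here √(π/(2α)) = 0.78028. Differentiate with the product rule, d/dx e^(−αx²) = −2αx·e^(−αx²).
Normalization: ∫|ψ|² dx = 0.075608.
⟨p⟩ = 0.0000 and ⟨p²⟩ = 7.7400.
(Δp)² = 7.7400 − (0.0000)² = 7.7400.

7.740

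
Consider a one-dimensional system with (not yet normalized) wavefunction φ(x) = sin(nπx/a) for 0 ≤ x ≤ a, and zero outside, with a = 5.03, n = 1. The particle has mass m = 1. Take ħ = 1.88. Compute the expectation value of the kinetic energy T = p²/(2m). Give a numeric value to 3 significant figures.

0.689

T = −(ħ²/2m) d²/dx², so ⟨T⟩ = −(ħ²/2m) ∫ φ*·φ'' dx / ∫|φ|² dx; with m = 1.
d/dx sin(nπx/a) = (nπ/a)·cos(nπx/a) and d²/dx² sin(nπx/a) = −(nπ/a)²·sin(nπx/a); on 0 ≤ x ≤ a, ∫sin²(nπx/a) dx = a/2 and ∫sin(nπx/a)·cos(nπx/a) dx = 0.
State is unnormalized: ∫|φ|² dx = 2.5150, and ∫φ*·(−ħ²/2m · φ'') dx = 1.7338, so ⟨T⟩ = 1.7338 / 2.5150.
⟨T⟩ = 0.68937.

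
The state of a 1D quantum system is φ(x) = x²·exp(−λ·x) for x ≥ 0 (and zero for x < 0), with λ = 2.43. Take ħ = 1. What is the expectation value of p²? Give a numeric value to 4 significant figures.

1.968

p² φ = −ħ² d²φ/dx²; ⟨p²⟩ = −ħ² ∫ φ*·φ'' dx / ∫|φ|² dx.
Differentiate x²·exp(−λ·x) with the product rule; every integrand then reduces to terms xʲ·e^(−2λx) on [0, ∞), with ∫₀^∞ xʲ·e^(−2λx) dx = j!/(2λ)^(j+1).
State is unnormalized: ∫|φ|² dx = 0.0088518, and ∫φ*·(−ħ² φ'') dx = 0.017423, so ⟨p²⟩ = 0.017423 / 0.0088518.
⟨p²⟩ = 1.9683.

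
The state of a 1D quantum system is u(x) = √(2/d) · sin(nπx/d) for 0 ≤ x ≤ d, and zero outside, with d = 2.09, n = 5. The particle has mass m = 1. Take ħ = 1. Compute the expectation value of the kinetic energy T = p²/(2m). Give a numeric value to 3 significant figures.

28.2

T = −(ħ²/2m) d²/dx², so ⟨T⟩ = −(ħ²/2m) ∫ u*·u'' dx; with m = 1.
d/dx sin(nπx/d) = (nπ/d)·cos(nπx/d) and d²/dx² sin(nπx/d) = −(nπ/d)²·sin(nπx/d); on 0 ≤ x ≤ d, ∫sin²(nπx/d) dx = d/2 and ∫sin(nπx/d)·cos(nπx/d) dx = 0.
⟨T⟩ = 28.243.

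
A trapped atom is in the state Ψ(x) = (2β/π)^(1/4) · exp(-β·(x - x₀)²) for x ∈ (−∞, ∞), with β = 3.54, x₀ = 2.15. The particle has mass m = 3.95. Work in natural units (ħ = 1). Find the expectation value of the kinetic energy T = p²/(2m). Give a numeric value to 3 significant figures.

T = −(ħ²/2m) d²/dx², so ⟨T⟩ = −(ħ²/2m) ∫ Ψ*·Ψ'' dx; with m = 3.95.
Gaussian moments (u = x − x₀): ∫u^(2j)·e^(−2βu²) du = (2j−1)!!/(4β)^j · √(π/(2β)), odd powers integrate to 0; here √(π/(2β)) = 0.66613. Derivatives: d/dx e^(−βu²) = −2βu·e^(−βu²), d²/dx² e^(−βu²) = (4β²u² − 2β)·e^(−βu²).
⟨T⟩ = 0.44810.

0.448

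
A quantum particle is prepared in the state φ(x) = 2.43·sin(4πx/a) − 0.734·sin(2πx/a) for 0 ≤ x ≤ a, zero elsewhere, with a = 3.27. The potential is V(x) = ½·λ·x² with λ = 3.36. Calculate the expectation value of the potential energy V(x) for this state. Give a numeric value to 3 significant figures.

5.47

⟨V⟩ = ∫ V(x)·|φ|² dx / ∫|φ|² dx.
On 0 ≤ x ≤ a (j ≠ l): ∫sin²(jπx/a) dx = a/2, ∫sin(jπx/a)·sin(lπx/a) dx = 0; diagonal moments ∫x·sin²(jπx/a) dx = a²/4, ∫x²·sin²(jπx/a) dx = a³·(1/6 − 1/(4j²π²)); cross terms ∫x·sin(jπx/a)·sin(lπx/a) dx = 0 for j + l even and −4jla²/(π²(j² − l²)²) for j + l odd, ∫x²·sin(jπx/a)·sin(lπx/a) dx = (−1)^(j+l)·4jla³/(π²(j² − l²)²); higher powers the same way via product-to-sum and parts.
State is unnormalized: ∫|φ|² dx = 10.535, and ∫φ*·V(x)·φ dx = 57.618, so ⟨V⟩ = 57.618 / 10.535.
⟨V⟩ = 5.4690.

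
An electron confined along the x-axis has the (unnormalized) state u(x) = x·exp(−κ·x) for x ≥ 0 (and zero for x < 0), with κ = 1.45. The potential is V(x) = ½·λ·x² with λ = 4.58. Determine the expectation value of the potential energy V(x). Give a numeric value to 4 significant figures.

3.268

⟨V⟩ = ∫ V(x)·|u|² dx / ∫|u|² dx.
Every integrand reduces to terms xʲ·e^(−2κx) on [0, ∞); use ∫₀^∞ xʲ·e^(−2κx) dx = j!/(2κ)^(j+1).
State is unnormalized: ∫|u|² dx = 0.082004, and ∫u*·V(x)·u dx = 0.26795, so ⟨V⟩ = 0.26795 / 0.082004.
⟨V⟩ = 3.2675.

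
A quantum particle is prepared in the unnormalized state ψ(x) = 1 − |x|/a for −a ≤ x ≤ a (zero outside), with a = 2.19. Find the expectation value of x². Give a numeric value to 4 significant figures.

⟨x²⟩ = ∫ x²·|ψ|² dx / ∫|ψ|² dx (integrals over the domain).
ψ is even, so ∫ over [−a, a] = 2∫₀ᵃ with ψ = 1 − x/a there: ∫₀ᵃ (1 − x/a)² dx = a/3, ∫₀ᵃ x²(1 − x/a)² dx = a³/30, ∫₀ᵃ x⁴(1 − x/a)² dx = a⁵/105.
State is unnormalized: ∫|ψ|² dx = 1.4600, and ∫ψ*·x²·ψ dx = 0.70023, so ⟨x²⟩ = 0.70023 / 1.4600.
⟨x²⟩ = 0.47961.

0.4796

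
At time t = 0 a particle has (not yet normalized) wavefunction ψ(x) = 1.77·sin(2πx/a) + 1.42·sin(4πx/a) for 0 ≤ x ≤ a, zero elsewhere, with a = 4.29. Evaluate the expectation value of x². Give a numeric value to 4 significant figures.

⟨x²⟩ = ∫ x²·|ψ|² dx / ∫|ψ|² dx (integrals over the domain).
On 0 ≤ x ≤ a (j ≠ l): ∫sin²(jπx/a) dx = a/2, ∫sin(jπx/a)·sin(lπx/a) dx = 0; diagonal moments ∫x·sin²(jπx/a) dx = a²/4, ∫x²·sin²(jπx/a) dx = a³·(1/6 − 1/(4j²π²)); cross terms ∫x·sin(jπx/a)·sin(lπx/a) dx = 0 for j + l even and −4jla²/(π²(j² − l²)²) for j + l odd, ∫x²·sin(jπx/a)·sin(lπx/a) dx = (−1)^(j+l)·4jla³/(π²(j² − l²)²); higher powers the same way via product-to-sum and parts.
State is unnormalized: ∫|ψ|² dx = 11.045, and ∫ψ*·x²·ψ dx = 74.877, so ⟨x²⟩ = 74.877 / 11.045.
⟨x²⟩ = 6.7791.

6.779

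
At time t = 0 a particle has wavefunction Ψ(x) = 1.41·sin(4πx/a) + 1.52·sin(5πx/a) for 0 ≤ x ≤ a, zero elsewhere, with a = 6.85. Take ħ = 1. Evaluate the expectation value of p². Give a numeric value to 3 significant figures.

p² Ψ = −ħ² d²Ψ/dx²; ⟨p²⟩ = −ħ² ∫ Ψ*·Ψ'' dx / ∫|Ψ|² dx.
d²/dx² sin(jπx/a) = −(jπ/a)²·sin(jπx/a); on 0 ≤ x ≤ a, ∫sin²(jπx/a) dx = a/2 and ∫sin(jπx/a)·sin(lπx/a) dx = 0 for j ≠ l, so only diagonal terms survive in ∫|Ψ|² and ∫Ψ·Ψ″; ∫Ψ·Ψ′ dx = [Ψ²/2] between the walls = 0.
State is unnormalized: ∫|Ψ|² dx = 14.722, and ∫Ψ*·(−ħ² Ψ'') dx = 64.527, so ⟨p²⟩ = 64.527 / 14.722.
⟨p²⟩ = 4.3829.

4.38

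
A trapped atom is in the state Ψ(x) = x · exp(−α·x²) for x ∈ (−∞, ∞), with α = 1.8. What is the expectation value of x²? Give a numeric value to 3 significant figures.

⟨x²⟩ = ∫ x²·|Ψ|² dx / ∫|Ψ|² dx (integrals over the domain).
Expand each integrand as polynomial × e^(−2αx²) and use ∫x^(2j)·e^(−2αx²) dx = (2j−1)!!/(4α)^j · √(π/(2α)), odd powers → 0; here √(π/(2α)) = 0.93417.
State is unnormalized: ∫|Ψ|² dx = 0.12975, and ∫Ψ*·x²·Ψ dx = 0.054060, so ⟨x²⟩ = 0.054060 / 0.12975.
⟨x²⟩ = 0.41667.

0.417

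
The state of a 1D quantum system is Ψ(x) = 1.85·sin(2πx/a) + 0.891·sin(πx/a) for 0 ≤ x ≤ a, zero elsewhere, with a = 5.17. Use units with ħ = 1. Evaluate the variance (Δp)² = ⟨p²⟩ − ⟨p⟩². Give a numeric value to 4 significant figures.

1.268

Compute ⟨p⟩ and ⟨p²⟩ separately; (Δp)² = ⟨p²⟩ − ⟨p⟩².
d²/dx² sin(jπx/a) = −(jπ/a)²·sin(jπx/a); on 0 ≤ x ≤ a, ∫sin²(jπx/a) dx = a/2 and ∫sin(jπx/a)·sin(lπx/a) dx = 0 for j ≠ l, so only diagonal terms survive in ∫|Ψ|² and ∫Ψ·Ψ″; ∫Ψ·Ψ′ dx = [Ψ²/2] between the walls = 0.
Normalization: ∫|Ψ|² dx = 10.899.
⟨p⟩ = 0.0000 and ⟨p²⟩ = 1.2684.
(Δp)² = 1.2684 − (0.0000)² = 1.2684.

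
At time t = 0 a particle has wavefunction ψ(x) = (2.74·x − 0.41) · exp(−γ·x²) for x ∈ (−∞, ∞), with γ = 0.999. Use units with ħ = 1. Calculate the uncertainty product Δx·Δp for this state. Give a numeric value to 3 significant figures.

1.34

Δx = √(⟨x²⟩−⟨x⟩²), Δp = √(⟨p²⟩−⟨p⟩²).
Expand each integrand as polynomial × e^(−2γx²) and use ∫x^(2j)·e^(−2γx²) dx = (2j−1)!!/(4γ)^j · √(π/(2γ)), odd powers → 0; here √(π/(2γ)) = 1.2539. Differentiate with the product rule, d/dx e^(−γx²) = −2γx·e^(−γx²).
Normalization: ∫|ψ|² dx = 2.5667.
⟨x⟩ = -0.27469, ⟨x²⟩ = 0.70965 ⇒ Δx = 0.79636.
⟨p⟩ = 0.0000, ⟨p²⟩ = 2.8329 ⇒ Δp = 1.6831.
Δx·Δp = 1.3404.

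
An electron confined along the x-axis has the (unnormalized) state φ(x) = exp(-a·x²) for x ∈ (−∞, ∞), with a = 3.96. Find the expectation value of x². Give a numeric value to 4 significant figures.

⟨x²⟩ = ∫ x²·|φ|² dx / ∫|φ|² dx (integrals over the domain).
Gaussian moments: ∫x^(2j)·e^(−2ax²) dx = (2j−1)!!/(4a)^j · √(π/(2a)), odd powers integrate to 0; here √(π/(2a)) = 0.62981.
State is unnormalized: ∫|φ|² dx = 0.62981, and ∫φ*·x²·φ dx = 0.039761, so ⟨x²⟩ = 0.039761 / 0.62981.
⟨x²⟩ = 0.063131.

0.06313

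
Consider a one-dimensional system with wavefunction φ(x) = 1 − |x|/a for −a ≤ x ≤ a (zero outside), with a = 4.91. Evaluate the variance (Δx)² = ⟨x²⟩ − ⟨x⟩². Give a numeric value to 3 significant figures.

Compute ⟨x⟩ and ⟨x²⟩ separately, then (Δx)² = ⟨x²⟩ − ⟨x⟩².
φ is even, so ∫ over [−a, a] = 2∫₀ᵃ with φ = 1 − x/a there: ∫₀ᵃ (1 − x/a)² dx = a/3, ∫₀ᵃ x²(1 − x/a)² dx = a³/30, ∫₀ᵃ x⁴(1 − x/a)² dx = a⁵/105.
Normalization: ∫|φ|² dx = 3.2733.
⟨x⟩ = 0.0000 and ⟨x²⟩ = 2.4108.
(Δx)² = 2.4108 − (0.0000)² = 2.4108.

2.41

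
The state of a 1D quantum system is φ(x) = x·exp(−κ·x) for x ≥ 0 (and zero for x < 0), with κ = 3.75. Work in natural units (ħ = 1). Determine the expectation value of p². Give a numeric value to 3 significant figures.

14.1

p² φ = −ħ² d²φ/dx²; ⟨p²⟩ = −ħ² ∫ φ*·φ'' dx / ∫|φ|² dx.
Differentiate x·exp(−κ·x) with the product rule; every integrand then reduces to terms xʲ·e^(−2κx) on [0, ∞), with ∫₀^∞ xʲ·e^(−2κx) dx = j!/(2κ)^(j+1).
State is unnormalized: ∫|φ|² dx = 0.0047407, and ∫φ*·(−ħ² φ'') dx = 0.066667, so ⟨p²⟩ = 0.066667 / 0.0047407.
⟨p²⟩ = 14.063.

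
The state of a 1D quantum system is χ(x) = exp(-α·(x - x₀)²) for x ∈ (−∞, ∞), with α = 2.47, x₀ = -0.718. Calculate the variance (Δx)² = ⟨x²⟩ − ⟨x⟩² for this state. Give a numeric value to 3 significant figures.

0.101

Compute ⟨x⟩ and ⟨x²⟩ separately, then (Δx)² = ⟨x²⟩ − ⟨x⟩².
Gaussian moments (u = x − x₀): ∫u^(2j)·e^(−2αu²) du = (2j−1)!!/(4α)^j · √(π/(2α)), odd powers integrate to 0; here √(π/(2α)) = 0.79746.
Normalization: ∫|χ|² dx = 0.79746.
⟨x⟩ = -0.71800 and ⟨x²⟩ = 0.61674.
(Δx)² = 0.61674 − (-0.71800)² = 0.10121.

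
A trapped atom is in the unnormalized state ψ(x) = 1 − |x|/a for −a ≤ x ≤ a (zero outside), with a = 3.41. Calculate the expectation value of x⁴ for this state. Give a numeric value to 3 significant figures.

3.86

⟨x⁴⟩ = ∫ x⁴·|ψ|² dx / ∫|ψ|² dx (integrals over the domain).
ψ is even, so ∫ over [−a, a] = 2∫₀ᵃ with ψ = 1 − x/a there: ∫₀ᵃ (1 − x/a)² dx = a/3, ∫₀ᵃ x²(1 − x/a)² dx = a³/30, ∫₀ᵃ x⁴(1 − x/a)² dx = a⁵/105.
State is unnormalized: ∫|ψ|² dx = 2.2733, and ∫ψ*·x⁴·ψ dx = 8.7824, so ⟨x⁴⟩ = 8.7824 / 2.2733.
⟨x⁴⟩ = 3.8632.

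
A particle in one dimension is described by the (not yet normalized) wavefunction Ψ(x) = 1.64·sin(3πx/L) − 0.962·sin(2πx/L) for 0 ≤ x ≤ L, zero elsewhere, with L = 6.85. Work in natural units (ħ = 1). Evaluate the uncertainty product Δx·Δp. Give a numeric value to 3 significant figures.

1.89

Δx = √(⟨x²⟩−⟨x⟩²), Δp = √(⟨p²⟩−⟨p⟩²).
On 0 ≤ x ≤ L (j ≠ l): ∫sin²(jπx/L) dx = L/2, ∫sin(jπx/L)·sin(lπx/L) dx = 0; diagonal moments ∫x·sin²(jπx/L) dx = L²/4, ∫x²·sin²(jπx/L) dx = L³·(1/6 − 1/(4j²π²)); cross terms ∫x·sin(jπx/L)·sin(lπx/L) dx = 0 for j + l even and −4jlL²/(π²(j² − l²)²) for j + l odd, ∫x²·sin(jπx/L)·sin(lπx/L) dx = (−1)^(j+l)·4jlL³/(π²(j² − l²)²); higher powers the same way via product-to-sum and parts. d²/dx² sin(jπx/L) = −(jπ/L)²·sin(jπx/L); on 0 ≤ x ≤ L, ∫sin²(jπx/L) dx = L/2 and ∫sin(jπx/L)·sin(lπx/L) dx = 0 for j ≠ l, so only diagonal terms survive in ∫|Ψ|² and ∫Ψ·Ψ″; ∫Ψ·Ψ′ dx = [Ψ²/2] between the walls = 0.
Normalization: ∫|Ψ|² dx = 12.382.
⟨x⟩ = 4.5881, ⟨x²⟩ = 23.260 ⇒ Δx = 1.4862.
⟨p⟩ = 0.0000, ⟨p²⟩ = 1.6238 ⇒ Δp = 1.2743.
Δx·Δp = 1.8938.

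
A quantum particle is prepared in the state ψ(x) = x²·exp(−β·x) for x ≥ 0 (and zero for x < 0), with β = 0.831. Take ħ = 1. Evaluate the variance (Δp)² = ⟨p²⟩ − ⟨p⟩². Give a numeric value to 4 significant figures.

0.2302

Compute ⟨p⟩ and ⟨p²⟩ separately; (Δp)² = ⟨p²⟩ − ⟨p⟩².
Differentiate x²·exp(−β·x) with the product rule; every integrand then reduces to terms xʲ·e^(−2βx) on [0, ∞), with ∫₀^∞ xʲ·e^(−2βx) dx = j!/(2β)^(j+1).
Normalization: ∫|ψ|² dx = 1.8926.
⟨p⟩ = 0.0000 and ⟨p²⟩ = 0.23019.
(Δp)² = 0.23019 − (0.0000)² = 0.23019.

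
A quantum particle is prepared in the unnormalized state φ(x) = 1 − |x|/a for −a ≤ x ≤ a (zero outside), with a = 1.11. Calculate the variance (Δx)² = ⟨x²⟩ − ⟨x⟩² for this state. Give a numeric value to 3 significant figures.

0.123

Compute ⟨x⟩ and ⟨x²⟩ separately, then (Δx)² = ⟨x²⟩ − ⟨x⟩².
φ is even, so ∫ over [−a, a] = 2∫₀ᵃ with φ = 1 − x/a there: ∫₀ᵃ (1 − x/a)² dx = a/3, ∫₀ᵃ x²(1 − x/a)² dx = a³/30, ∫₀ᵃ x⁴(1 − x/a)² dx = a⁵/105.
Normalization: ∫|φ|² dx = 0.74000.
⟨x⟩ = 0.0000 and ⟨x²⟩ = 0.12321.
(Δx)² = 0.12321 − (0.0000)² = 0.12321.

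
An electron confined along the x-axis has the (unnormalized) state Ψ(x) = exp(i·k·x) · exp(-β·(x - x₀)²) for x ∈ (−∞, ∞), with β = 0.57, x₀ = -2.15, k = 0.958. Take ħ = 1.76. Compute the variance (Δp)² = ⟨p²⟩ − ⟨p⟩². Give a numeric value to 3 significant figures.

Compute ⟨p⟩ and ⟨p²⟩ separately; (Δp)² = ⟨p²⟩ − ⟨p⟩².
Gaussian moments (u = x − x₀): ∫u^(2j)·e^(−2βu²) du = (2j−1)!!/(4β)^j · √(π/(2β)), odd powers integrate to 0; here √(π/(2β)) = 1.6601. Derivatives: Ψ′ = (ik − 2βu)·Ψ, Ψ″ = ((ik − 2βu)² − 2β)·Ψ; the odd-in-u pieces drop out.
Normalization: ∫|Ψ|² dx = 1.6601.
⟨p⟩ = 1.6861 and ⟨p²⟩ = 4.6085.
(Δp)² = 4.6085 − (1.6861)² = 1.7656.

1.77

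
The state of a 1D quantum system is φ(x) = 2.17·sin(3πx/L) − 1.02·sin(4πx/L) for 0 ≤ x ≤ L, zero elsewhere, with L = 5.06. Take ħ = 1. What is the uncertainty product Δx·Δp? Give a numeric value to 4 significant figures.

2.356

Δx = √(⟨x²⟩−⟨x⟩²), Δp = √(⟨p²⟩−⟨p⟩²).
On 0 ≤ x ≤ L (j ≠ l): ∫sin²(jπx/L) dx = L/2, ∫sin(jπx/L)·sin(lπx/L) dx = 0; diagonal moments ∫x·sin²(jπx/L) dx = L²/4, ∫x²·sin²(jπx/L) dx = L³·(1/6 − 1/(4j²π²)); cross terms ∫x·sin(jπx/L)·sin(lπx/L) dx = 0 for j + l even and −4jlL²/(π²(j² − l²)²) for j + l odd, ∫x²·sin(jπx/L)·sin(lπx/L) dx = (−1)^(j+l)·4jlL³/(π²(j² − l²)²); higher powers the same way via product-to-sum and parts. d²/dx² sin(jπx/L) = −(jπ/L)²·sin(jπx/L); on 0 ≤ x ≤ L, ∫sin²(jπx/L) dx = L/2 and ∫sin(jπx/L)·sin(lπx/L) dx = 0 for j ≠ l, so only diagonal terms survive in ∫|φ|² and ∫φ·φ″; ∫φ·φ′ dx = [φ²/2] between the walls = 0.
Normalization: ∫|φ|² dx = 14.546.
⟨x⟩ = 3.3034, ⟨x²⟩ = 12.315 ⇒ Δx = 1.1844.
⟨p⟩ = 0.0000, ⟨p²⟩ = 3.9576 ⇒ Δp = 1.9894.
Δx·Δp = 2.3562.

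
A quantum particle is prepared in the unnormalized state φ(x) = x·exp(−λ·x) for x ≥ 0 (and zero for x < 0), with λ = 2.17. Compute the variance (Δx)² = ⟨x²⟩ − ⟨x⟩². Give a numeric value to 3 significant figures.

Compute ⟨x⟩ and ⟨x²⟩ separately, then (Δx)² = ⟨x²⟩ − ⟨x⟩².
Every integrand reduces to terms xʲ·e^(−2λx) on [0, ∞); use ∫₀^∞ xʲ·e^(−2λx) dx = j!/(2λ)^(j+1).
Normalization: ∫|φ|² dx = 0.024466.
⟨x⟩ = 0.69124 and ⟨x²⟩ = 0.63709.
(Δx)² = 0.63709 − (0.69124)² = 0.15927.

0.159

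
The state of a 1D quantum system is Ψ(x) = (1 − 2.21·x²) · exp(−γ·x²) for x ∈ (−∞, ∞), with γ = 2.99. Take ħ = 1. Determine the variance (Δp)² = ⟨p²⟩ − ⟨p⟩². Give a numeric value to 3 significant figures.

6.56

Compute ⟨p⟩ and ⟨p²⟩ separately; (Δp)² = ⟨p²⟩ − ⟨p⟩².
Expand each integrand as polynomial × e^(−2γx²) and use ∫x^(2j)·e^(−2γx²) dx = (2j−1)!!/(4γ)^j · √(π/(2γ)), odd powers → 0; here √(π/(2γ)) = 0.72481. Differentiate with the product rule, d/dx e^(−γx²) = −2γx·e^(−γx²).
Normalization: ∫|Ψ|² dx = 0.53119.
⟨p⟩ = 0.0000 and ⟨p²⟩ = 6.5628.
(Δp)² = 6.5628 − (0.0000)² = 6.5628.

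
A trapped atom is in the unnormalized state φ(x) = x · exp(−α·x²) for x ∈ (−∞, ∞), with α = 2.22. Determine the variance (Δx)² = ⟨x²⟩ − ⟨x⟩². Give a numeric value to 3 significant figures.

0.338

Compute ⟨x⟩ and ⟨x²⟩ separately, then (Δx)² = ⟨x²⟩ − ⟨x⟩².
Expand each integrand as polynomial × e^(−2αx²) and use ∫x^(2j)·e^(−2αx²) dx = (2j−1)!!/(4α)^j · √(π/(2α)), odd powers → 0; here √(π/(2α)) = 0.84117.
Normalization: ∫|φ|² dx = 0.094726.
⟨x⟩ = 0.0000 and ⟨x²⟩ = 0.33784.
(Δx)² = 0.33784 − (0.0000)² = 0.33784.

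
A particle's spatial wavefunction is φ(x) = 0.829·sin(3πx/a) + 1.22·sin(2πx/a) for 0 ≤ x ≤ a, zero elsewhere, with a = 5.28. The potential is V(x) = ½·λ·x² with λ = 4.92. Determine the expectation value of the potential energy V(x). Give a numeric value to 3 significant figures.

9.74

⟨V⟩ = ∫ V(x)·|φ|² dx / ∫|φ|² dx.
On 0 ≤ x ≤ a (j ≠ l): ∫sin²(jπx/a) dx = a/2, ∫sin(jπx/a)·sin(lπx/a) dx = 0; diagonal moments ∫x·sin²(jπx/a) dx = a²/4, ∫x²·sin²(jπx/a) dx = a³·(1/6 − 1/(4j²π²)); cross terms ∫x·sin(jπx/a)·sin(lπx/a) dx = 0 for j + l even and −4jla²/(π²(j² − l²)²) for j + l odd, ∫x²·sin(jπx/a)·sin(lπx/a) dx = (−1)^(j+l)·4jla³/(π²(j² − l²)²); higher powers the same way via product-to-sum and parts.
State is unnormalized: ∫|φ|² dx = 5.7437, and ∫φ*·V(x)·φ dx = 55.944, so ⟨V⟩ = 55.944 / 5.7437.
⟨V⟩ = 9.7401.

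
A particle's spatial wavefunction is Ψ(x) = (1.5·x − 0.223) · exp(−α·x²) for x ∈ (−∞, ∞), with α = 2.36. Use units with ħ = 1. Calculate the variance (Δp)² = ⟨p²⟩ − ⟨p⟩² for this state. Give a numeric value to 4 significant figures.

Compute ⟨p⟩ and ⟨p²⟩ separately; (Δp)² = ⟨p²⟩ − ⟨p⟩².
Expand each integrand as polynomial × e^(−2αx²) and use ∫x^(2j)·e^(−2αx²) dx = (2j−1)!!/(4α)^j · √(π/(2α)), odd powers → 0; here √(π/(2α)) = 0.81584. Differentiate with the product rule, d/dx e^(−αx²) = −2αx·e^(−αx²).
Normalization: ∫|Ψ|² dx = 0.23502.
⟨p⟩ = 0.0000 and ⟨p²⟩ = 6.2652.
(Δp)² = 6.2652 − (0.0000)² = 6.2652.

6.265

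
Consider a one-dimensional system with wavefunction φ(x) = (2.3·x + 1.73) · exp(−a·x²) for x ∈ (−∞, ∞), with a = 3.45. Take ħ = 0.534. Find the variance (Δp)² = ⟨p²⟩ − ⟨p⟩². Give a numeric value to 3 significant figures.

1.21

Compute ⟨p⟩ and ⟨p²⟩ separately; (Δp)² = ⟨p²⟩ − ⟨p⟩².
Expand each integrand as polynomial × e^(−2ax²) and use ∫x^(2j)·e^(−2ax²) dx = (2j−1)!!/(4a)^j · √(π/(2a)), odd powers → 0; here √(π/(2a)) = 0.67476. Differentiate with the product rule, d/dx e^(−ax²) = −2ax·e^(−ax²).
Normalization: ∫|φ|² dx = 2.2782.
⟨p⟩ = 0.0000 and ⟨p²⟩ = 1.2072.
(Δp)² = 1.2072 − (0.0000)² = 1.2072.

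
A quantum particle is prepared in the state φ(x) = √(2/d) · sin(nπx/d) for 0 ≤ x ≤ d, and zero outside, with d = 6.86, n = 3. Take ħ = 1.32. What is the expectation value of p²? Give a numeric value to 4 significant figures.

3.289

p² φ = −ħ² d²φ/dx²; ⟨p²⟩ = −ħ² ∫ φ*·φ'' dx.
d/dx sin(nπx/d) = (nπ/d)·cos(nπx/d) and d²/dx² sin(nπx/d) = −(nπ/d)²·sin(nπx/d); on 0 ≤ x ≤ d, ∫sin²(nπx/d) dx = d/2 and ∫sin(nπx/d)·cos(nπx/d) dx = 0.
⟨p²⟩ = 3.2888.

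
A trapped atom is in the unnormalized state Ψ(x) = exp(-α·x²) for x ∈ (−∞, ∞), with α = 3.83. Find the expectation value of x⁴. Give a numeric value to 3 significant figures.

⟨x⁴⟩ = ∫ x⁴·|Ψ|² dx / ∫|Ψ|² dx (integrals over the domain).
Gaussian moments: ∫x^(2j)·e^(−2αx²) dx = (2j−1)!!/(4α)^j · √(π/(2α)), odd powers integrate to 0; here √(π/(2α)) = 0.64041.
State is unnormalized: ∫|Ψ|² dx = 0.64041, and ∫Ψ*·x⁴·Ψ dx = 0.0081859, so ⟨x⁴⟩ = 0.0081859 / 0.64041.
⟨x⁴⟩ = 0.012782.

0.0128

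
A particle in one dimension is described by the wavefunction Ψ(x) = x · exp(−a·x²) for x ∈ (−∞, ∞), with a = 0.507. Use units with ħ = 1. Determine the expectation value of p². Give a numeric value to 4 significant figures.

p² Ψ = −ħ² d²Ψ/dx²; ⟨p²⟩ = −ħ² ∫ Ψ*·Ψ'' dx / ∫|Ψ|² dx.
Expand each integrand as polynomial × e^(−2ax²) and use ∫x^(2j)·e^(−2ax²) dx = (2j−1)!!/(4a)^j · √(π/(2a)), odd powers → 0; here √(π/(2a)) = 1.7602. Differentiate with the product rule, d/dx e^(−ax²) = −2ax·e^(−ax²).
State is unnormalized: ∫|Ψ|² dx = 0.86794, and ∫Ψ*·(−ħ² Ψ'') dx = 1.3201, so ⟨p²⟩ = 1.3201 / 0.86794.
⟨p²⟩ = 1.5210.

1.521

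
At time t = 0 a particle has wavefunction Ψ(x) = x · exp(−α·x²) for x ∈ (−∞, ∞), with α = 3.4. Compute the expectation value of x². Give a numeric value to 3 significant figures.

⟨x²⟩ = ∫ x²·|Ψ|² dx / ∫|Ψ|² dx (integrals over the domain).
Expand each integrand as polynomial × e^(−2αx²) and use ∫x^(2j)·e^(−2αx²) dx = (2j−1)!!/(4α)^j · √(π/(2α)), odd powers → 0; here √(π/(2α)) = 0.67971.
State is unnormalized: ∫|Ψ|² dx = 0.049978, and ∫Ψ*·x²·Ψ dx = 0.011025, so ⟨x²⟩ = 0.011025 / 0.049978.
⟨x²⟩ = 0.22059.

0.221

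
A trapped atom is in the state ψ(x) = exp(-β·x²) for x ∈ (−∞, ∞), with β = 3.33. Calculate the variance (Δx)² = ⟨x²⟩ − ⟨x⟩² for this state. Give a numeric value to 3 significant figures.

0.0751

Compute ⟨x⟩ and ⟨x²⟩ separately, then (Δx)² = ⟨x²⟩ − ⟨x⟩².
Gaussian moments: ∫x^(2j)·e^(−2βx²) dx = (2j−1)!!/(4β)^j · √(π/(2β)), odd powers integrate to 0; here √(π/(2β)) = 0.68681.
Normalization: ∫|ψ|² dx = 0.68681.
⟨x⟩ = 0.0000 and ⟨x²⟩ = 0.075075.
(Δx)² = 0.075075 − (0.0000)² = 0.075075.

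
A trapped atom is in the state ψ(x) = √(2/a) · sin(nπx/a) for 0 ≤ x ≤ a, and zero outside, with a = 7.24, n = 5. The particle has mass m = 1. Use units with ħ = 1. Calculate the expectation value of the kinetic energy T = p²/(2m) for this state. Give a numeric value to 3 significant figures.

T = −(ħ²/2m) d²/dx², so ⟨T⟩ = −(ħ²/2m) ∫ ψ*·ψ'' dx; with m = 1.
d/dx sin(nπx/a) = (nπ/a)·cos(nπx/a) and d²/dx² sin(nπx/a) = −(nπ/a)²·sin(nπx/a); on 0 ≤ x ≤ a, ∫sin²(nπx/a) dx = a/2 and ∫sin(nπx/a)·cos(nπx/a) dx = 0.
⟨T⟩ = 2.3536.

2.35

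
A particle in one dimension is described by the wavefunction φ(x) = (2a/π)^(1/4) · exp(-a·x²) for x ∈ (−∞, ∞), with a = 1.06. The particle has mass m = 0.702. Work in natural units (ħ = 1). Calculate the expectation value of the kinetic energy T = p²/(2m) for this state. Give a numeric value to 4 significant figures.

T = −(ħ²/2m) d²/dx², so ⟨T⟩ = −(ħ²/2m) ∫ φ*·φ'' dx; with m = 0.702.
Gaussian moments: ∫x^(2j)·e^(−2ax²) dx = (2j−1)!!/(4a)^j · √(π/(2a)), odd powers integrate to 0; here √(π/(2a)) = 1.2173. Derivatives: d/dx e^(−ax²) = −2ax·e^(−ax²), d²/dx² e^(−ax²) = (4a²x² − 2a)·e^(−ax²).
⟨T⟩ = 0.75499.

0.7550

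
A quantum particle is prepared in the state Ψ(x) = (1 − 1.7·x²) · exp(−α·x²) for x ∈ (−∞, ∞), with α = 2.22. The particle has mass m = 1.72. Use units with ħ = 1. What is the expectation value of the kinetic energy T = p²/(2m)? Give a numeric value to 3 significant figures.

T = −(ħ²/2m) d²/dx², so ⟨T⟩ = −(ħ²/2m) ∫ Ψ*·Ψ'' dx / ∫|Ψ|² dx; with m = 1.72.
Expand each integrand as polynomial × e^(−2αx²) and use ∫x^(2j)·e^(−2αx²) dx = (2j−1)!!/(4α)^j · √(π/(2α)), odd powers → 0; here √(π/(2α)) = 0.84117. Differentiate with the product rule, d/dx e^(−αx²) = −2αx·e^(−αx²).
State is unnormalized: ∫|Ψ|² dx = 0.61159, and ∫Ψ*·(−ħ²/2m · Ψ'') dx = 0.88996, so ⟨T⟩ = 0.88996 / 0.61159.
⟨T⟩ = 1.4552.

1.46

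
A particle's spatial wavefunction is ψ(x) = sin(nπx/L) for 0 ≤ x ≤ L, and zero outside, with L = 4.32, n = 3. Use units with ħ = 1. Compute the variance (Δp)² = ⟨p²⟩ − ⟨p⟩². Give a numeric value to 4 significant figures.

4.760

Compute ⟨p⟩ and ⟨p²⟩ separately; (Δp)² = ⟨p²⟩ − ⟨p⟩².
d/dx sin(nπx/L) = (nπ/L)·cos(nπx/L) and d²/dx² sin(nπx/L) = −(nπ/L)²·sin(nπx/L); on 0 ≤ x ≤ L, ∫sin²(nπx/L) dx = L/2 and ∫sin(nπx/L)·cos(nπx/L) dx = 0.
Normalization: ∫|ψ|² dx = 2.1600.
⟨p⟩ = 0.0000 and ⟨p²⟩ = 4.7596.
(Δp)² = 4.7596 − (0.0000)² = 4.7596.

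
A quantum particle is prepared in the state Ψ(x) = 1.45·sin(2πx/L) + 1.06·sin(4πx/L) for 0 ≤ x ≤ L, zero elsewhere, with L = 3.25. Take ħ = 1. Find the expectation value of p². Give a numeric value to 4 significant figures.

7.643

p² Ψ = −ħ² d²Ψ/dx²; ⟨p²⟩ = −ħ² ∫ Ψ*·Ψ'' dx / ∫|Ψ|² dx.
d²/dx² sin(jπx/L) = −(jπ/L)²·sin(jπx/L); on 0 ≤ x ≤ L, ∫sin²(jπx/L) dx = L/2 and ∫sin(jπx/L)·sin(lπx/L) dx = 0 for j ≠ l, so only diagonal terms survive in ∫|Ψ|² and ∫Ψ·Ψ″; ∫Ψ·Ψ′ dx = [Ψ²/2] between the walls = 0.
State is unnormalized: ∫|Ψ|² dx = 5.2424, and ∫Ψ*·(−ħ² Ψ'') dx = 40.067, so ⟨p²⟩ = 40.067 / 5.2424.
⟨p²⟩ = 7.6428.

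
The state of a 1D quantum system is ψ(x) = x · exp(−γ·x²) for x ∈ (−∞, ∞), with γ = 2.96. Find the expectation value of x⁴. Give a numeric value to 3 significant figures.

⟨x⁴⟩ = ∫ x⁴·|ψ|² dx / ∫|ψ|² dx (integrals over the domain).
Expand each integrand as polynomial × e^(−2γx²) and use ∫x^(2j)·e^(−2γx²) dx = (2j−1)!!/(4γ)^j · √(π/(2γ)), odd powers → 0; here √(π/(2γ)) = 0.72847.
State is unnormalized: ∫|ψ|² dx = 0.061527, and ∫ψ*·x⁴·ψ dx = 0.0065834, so ⟨x⁴⟩ = 0.0065834 / 0.061527.
⟨x⁴⟩ = 0.10700.

0.107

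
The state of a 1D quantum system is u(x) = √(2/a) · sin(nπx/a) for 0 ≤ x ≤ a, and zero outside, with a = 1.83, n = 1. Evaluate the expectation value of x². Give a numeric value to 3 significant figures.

⟨x²⟩ = ∫ x²·|u|² dx (integrals over the domain).
With sin²θ = (1 − cos2θ)/2 on 0 ≤ x ≤ a: ∫sin²(nπx/a) dx = a/2, ∫x·sin²(nπx/a) dx = a²/4, ∫x²·sin²(nπx/a) dx = a³·(1/6 − 1/(4n²π²)); higher powers xᵏ the same way, integrating xᵏ·cos(2nπx/a) by parts.
⟨x²⟩ = 0.94664.

0.947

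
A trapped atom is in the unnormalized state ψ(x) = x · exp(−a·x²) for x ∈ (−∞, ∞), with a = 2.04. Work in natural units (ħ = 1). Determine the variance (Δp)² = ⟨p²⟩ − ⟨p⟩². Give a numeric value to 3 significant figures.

6.12

Compute ⟨p⟩ and ⟨p²⟩ separately; (Δp)² = ⟨p²⟩ − ⟨p⟩².
Expand each integrand as polynomial × e^(−2ax²) and use ∫x^(2j)·e^(−2ax²) dx = (2j−1)!!/(4a)^j · √(π/(2a)), odd powers → 0; here √(π/(2a)) = 0.87750. Differentiate with the product rule, d/dx e^(−ax²) = −2ax·e^(−ax²).
Normalization: ∫|ψ|² dx = 0.10754.
⟨p⟩ = 0.0000 and ⟨p²⟩ = 6.1200.
(Δp)² = 6.1200 − (0.0000)² = 6.1200.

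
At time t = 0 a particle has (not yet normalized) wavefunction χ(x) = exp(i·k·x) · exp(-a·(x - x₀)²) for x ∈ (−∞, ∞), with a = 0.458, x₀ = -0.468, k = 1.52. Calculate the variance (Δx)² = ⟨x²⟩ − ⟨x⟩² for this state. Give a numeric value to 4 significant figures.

0.5459

Compute ⟨x⟩ and ⟨x²⟩ separately, then (Δx)² = ⟨x²⟩ − ⟨x⟩².
Gaussian moments (u = x − x₀): ∫u^(2j)·e^(−2au²) du = (2j−1)!!/(4a)^j · √(π/(2a)), odd powers integrate to 0; here √(π/(2a)) = 1.8519.
Normalization: ∫|χ|² dx = 1.8519.
⟨x⟩ = -0.46800 and ⟨x²⟩ = 0.76488.
(Δx)² = 0.76488 − (-0.46800)² = 0.54585.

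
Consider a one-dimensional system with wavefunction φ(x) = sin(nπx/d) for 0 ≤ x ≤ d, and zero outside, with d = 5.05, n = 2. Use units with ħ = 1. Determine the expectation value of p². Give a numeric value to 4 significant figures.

p² φ = −ħ² d²φ/dx²; ⟨p²⟩ = −ħ² ∫ φ*·φ'' dx / ∫|φ|² dx.
d/dx sin(nπx/d) = (nπ/d)·cos(nπx/d) and d²/dx² sin(nπx/d) = −(nπ/d)²·sin(nπx/d); on 0 ≤ x ≤ d, ∫sin²(nπx/d) dx = d/2 and ∫sin(nπx/d)·cos(nπx/d) dx = 0.
State is unnormalized: ∫|φ|² dx = 2.5250, and ∫φ*·(−ħ² φ'') dx = 3.9088, so ⟨p²⟩ = 3.9088 / 2.5250.
⟨p²⟩ = 1.5480.

1.548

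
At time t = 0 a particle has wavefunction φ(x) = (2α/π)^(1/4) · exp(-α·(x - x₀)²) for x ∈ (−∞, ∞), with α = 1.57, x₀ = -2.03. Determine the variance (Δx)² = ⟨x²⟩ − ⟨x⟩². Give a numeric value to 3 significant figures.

Compute ⟨x⟩ and ⟨x²⟩ separately, then (Δx)² = ⟨x²⟩ − ⟨x⟩².
Gaussian moments (u = x − x₀): ∫u^(2j)·e^(−2αu²) du = (2j−1)!!/(4α)^j · √(π/(2α)), odd powers integrate to 0; here √(π/(2α)) = 1.0003.
⟨x⟩ = -2.0300 and ⟨x²⟩ = 4.2801.
(Δx)² = 4.2801 − (-2.0300)² = 0.15924.

0.159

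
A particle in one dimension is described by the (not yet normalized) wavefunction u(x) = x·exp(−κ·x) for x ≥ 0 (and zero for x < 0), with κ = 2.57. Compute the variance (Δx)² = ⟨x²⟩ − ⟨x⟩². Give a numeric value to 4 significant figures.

Compute ⟨x⟩ and ⟨x²⟩ separately, then (Δx)² = ⟨x²⟩ − ⟨x⟩².
Every integrand reduces to terms xʲ·e^(−2κx) on [0, ∞); use ∫₀^∞ xʲ·e^(−2κx) dx = j!/(2κ)^(j+1).
Normalization: ∫|u|² dx = 0.014728.
⟨x⟩ = 0.58366 and ⟨x²⟩ = 0.45421.
(Δx)² = 0.45421 − (0.58366)² = 0.11355.

0.1136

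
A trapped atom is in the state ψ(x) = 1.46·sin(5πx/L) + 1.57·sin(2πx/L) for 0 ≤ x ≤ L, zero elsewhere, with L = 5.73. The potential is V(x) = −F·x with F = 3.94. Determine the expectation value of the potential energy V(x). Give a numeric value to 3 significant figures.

⟨V⟩ = ∫ V(x)·|ψ|² dx / ∫|ψ|² dx.
On 0 ≤ x ≤ L (j ≠ l): ∫sin²(jπx/L) dx = L/2, ∫sin(jπx/L)·sin(lπx/L) dx = 0; diagonal moments ∫x·sin²(jπx/L) dx = L²/4, ∫x²·sin²(jπx/L) dx = L³·(1/6 − 1/(4j²π²)); cross terms ∫x·sin(jπx/L)·sin(lπx/L) dx = 0 for j + l even and −4jlL²/(π²(j² − l²)²) for j + l odd, ∫x²·sin(jπx/L)·sin(lπx/L) dx = (−1)^(j+l)·4jlL³/(π²(j² − l²)²); higher powers the same way via product-to-sum and parts.
State is unnormalized: ∫|ψ|² dx = 13.169, and ∫ψ*·V(x)·ψ dx = -143.20, so ⟨V⟩ = -143.20 / 13.169.
⟨V⟩ = -10.874.

-10.9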